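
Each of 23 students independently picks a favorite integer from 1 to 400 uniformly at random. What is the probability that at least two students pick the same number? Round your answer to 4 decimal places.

It's easier to compute the probability that all 23 are distinct.
P(all distinct) = 400/400 · 399/400 · ··· · 378/400 ≈ 0.5248.
So the probability of at least one match is 1 − 0.5248 = 0.4752.

0.4752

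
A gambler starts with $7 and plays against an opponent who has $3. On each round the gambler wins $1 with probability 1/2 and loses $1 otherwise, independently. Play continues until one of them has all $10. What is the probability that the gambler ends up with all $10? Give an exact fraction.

7/10

With a fair step, P(i) = ½P(i−1) + ½P(i+1) with P(0)=0, P(10)=1 has the linear solution P(i) = i/10.
P(7) = 7/10.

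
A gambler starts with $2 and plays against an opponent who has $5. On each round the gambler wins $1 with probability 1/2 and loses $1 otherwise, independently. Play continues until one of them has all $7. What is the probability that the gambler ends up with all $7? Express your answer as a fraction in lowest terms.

2/7

With a fair step, P(i) = ½P(i−1) + ½P(i+1) with P(0)=0, P(7)=1 has the linear solution P(i) = i/7.
P(2) = 2/7.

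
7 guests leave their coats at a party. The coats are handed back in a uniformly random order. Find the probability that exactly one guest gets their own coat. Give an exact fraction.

Choose which one is fixed: C(7,1) = 7 ways.
The remaining 6 must have no fixed point: D(6) = 265.
P = 7·265/5040 = 53/144.

53/144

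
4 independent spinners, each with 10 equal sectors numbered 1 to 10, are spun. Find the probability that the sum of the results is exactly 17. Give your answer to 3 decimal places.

There are 10^4 = 10000 equally likely outcomes.
The number of ordered 4-tuples from {1,…,10} summing to 17 is 480.
P(sum = 17) = 480/10000 = 6/125 ≈ 0.048.

0.048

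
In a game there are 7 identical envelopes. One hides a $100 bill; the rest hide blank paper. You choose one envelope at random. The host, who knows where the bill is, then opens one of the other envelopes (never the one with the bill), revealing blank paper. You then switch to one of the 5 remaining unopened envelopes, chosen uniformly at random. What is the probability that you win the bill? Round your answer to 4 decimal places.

Your original envelope holds the bill with probability 1/7, so the other 6 collectively hold it with probability 6/7.
The host can always find an empty envelope to open, so this doesn't change that 6/7; it is now spread over the 5 remaining unopened envelopes.
P(win by switching) = (6/7) · (1/5) = 6/35 ≈ 0.1714.

0.1714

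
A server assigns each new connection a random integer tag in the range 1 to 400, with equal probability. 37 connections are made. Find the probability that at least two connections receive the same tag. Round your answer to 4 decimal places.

It's easier to compute the probability that all 37 are distinct.
P(all distinct) = 400/400 · 399/400 · ··· · 364/400 ≈ 0.1794.
So the probability of at least one match is 1 − 0.1794 = 0.8206.

0.8206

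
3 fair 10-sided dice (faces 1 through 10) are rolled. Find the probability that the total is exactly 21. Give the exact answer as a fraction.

There are 10^3 = 1000 equally likely outcomes.
The number of ordered 3-tuples from {1,…,10} summing to 21 is 55.
P(sum = 21) = 55/1000 = 11/200.

11/200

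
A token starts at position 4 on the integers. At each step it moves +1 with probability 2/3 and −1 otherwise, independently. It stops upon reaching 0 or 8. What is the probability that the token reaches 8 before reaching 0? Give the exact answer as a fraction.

16/17

Let r = q/p = (1/3)/(2/3) = 1/2. The recurrence P(i) = p·P(i+1) + q·P(i−1) with P(0)=0, P(8)=1 gives P(i) = (1 − r^i)/(1 − r^8).
P(4) = (1 − (1/2)^4) / (1 − (1/2)^8) = 16/17.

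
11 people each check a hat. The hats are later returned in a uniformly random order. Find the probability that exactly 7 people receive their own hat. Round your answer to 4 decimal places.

Choose which 7 of the 11 are fixed: C(11,7) = 330 ways.
The remaining 4 must have no fixed point: D(4) = 9.
P = 330·9/39916800 = 1/13440 ≈ 0.0001.

0.0001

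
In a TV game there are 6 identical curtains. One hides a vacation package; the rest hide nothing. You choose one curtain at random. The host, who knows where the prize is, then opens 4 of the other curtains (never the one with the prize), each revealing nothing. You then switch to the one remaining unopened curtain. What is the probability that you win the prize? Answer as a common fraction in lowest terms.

Your original curtain holds the prize with probability 1/6, so the other 5 collectively hold it with probability 5/6.
The host can always find 4 empty curtains to open, so the reveals don't change that 5/6; it is now spread over the 1 remaining unopened curtain.
P(win by switching) = (5/6) · (1/1) = 5/6.

5/6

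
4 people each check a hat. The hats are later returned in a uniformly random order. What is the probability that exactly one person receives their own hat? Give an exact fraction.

Choose which one is fixed: C(4,1) = 4 ways.
The remaining 3 must have no fixed point: D(3) = 2.
P = 4·2/24 = 1/3.

1/3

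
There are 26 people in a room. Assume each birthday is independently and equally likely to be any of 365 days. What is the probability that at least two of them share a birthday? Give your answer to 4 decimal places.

It's easier to compute the probability that all 26 are distinct.
P(all distinct) = 365/365 · 364/365 · ··· · 340/365 ≈ 0.4018.
So the probability of at least one match is 1 − 0.4018 = 0.5982.

0.5982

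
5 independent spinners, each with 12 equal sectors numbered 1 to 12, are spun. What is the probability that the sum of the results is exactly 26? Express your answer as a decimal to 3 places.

0.036

There are 12^5 = 248832 equally likely outcomes.
The number of ordered 5-tuples from {1,…,12} summing to 26 is 9075.
P(sum = 26) = 9075/248832 = 3025/82944 ≈ 0.036.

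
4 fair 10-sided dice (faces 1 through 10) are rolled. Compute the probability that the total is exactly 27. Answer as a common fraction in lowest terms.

6/125

There are 10^4 = 10000 equally likely outcomes.
The number of ordered 4-tuples from {1,…,10} summing to 27 is 480.
P(sum = 27) = 480/10000 = 6/125.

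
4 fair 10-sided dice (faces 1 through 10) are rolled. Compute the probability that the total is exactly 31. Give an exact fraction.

11/500

There are 10^4 = 10000 equally likely outcomes.
The number of ordered 4-tuples from {1,…,10} summing to 31 is 220.
P(sum = 31) = 220/10000 = 11/500.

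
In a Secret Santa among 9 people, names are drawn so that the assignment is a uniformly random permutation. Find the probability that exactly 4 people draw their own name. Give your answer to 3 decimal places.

0.015

Choose which 4 of the 9 are fixed: C(9,4) = 126 ways.
The remaining 5 must have no fixed point: D(5) = 44.
P = 126·44/362880 = 11/720 ≈ 0.015.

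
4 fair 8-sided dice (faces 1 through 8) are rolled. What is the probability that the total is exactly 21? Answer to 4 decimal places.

0.0693

There are 8^4 = 4096 equally likely outcomes.
The number of ordered 4-tuples from {1,…,8} summing to 21 is 284.
P(sum = 21) = 284/4096 = 71/1024 ≈ 0.0693.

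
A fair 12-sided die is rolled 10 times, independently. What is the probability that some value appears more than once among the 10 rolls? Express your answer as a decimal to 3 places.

P(all 10 different) = 12/12 · 11/12 · ··· · 3/12 ≈ 0.004.
P(at least two equal) = 1 − 0.004 = 0.996.

0.996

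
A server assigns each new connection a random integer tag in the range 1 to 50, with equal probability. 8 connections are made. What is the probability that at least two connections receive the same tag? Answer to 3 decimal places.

0.446

It's easier to compute the probability that all 8 are distinct.
P(all distinct) = 50/50 · 49/50 · ··· · 43/50 ≈ 0.554.
So the probability of at least one match is 1 − 0.554 = 0.446.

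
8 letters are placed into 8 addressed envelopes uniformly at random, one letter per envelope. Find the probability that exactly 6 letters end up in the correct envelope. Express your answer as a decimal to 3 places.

0.001

Choose which 6 of the 8 are fixed: C(8,6) = 28 ways.
The remaining 2 must have no fixed point: D(2) = 1.
P = 28·1/40320 = 1/1440 ≈ 0.001.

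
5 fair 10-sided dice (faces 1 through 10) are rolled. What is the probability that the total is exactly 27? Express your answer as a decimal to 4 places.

0.0600

There are 10^5 = 100000 equally likely outcomes.
The number of ordered 5-tuples from {1,…,10} summing to 27 is 6000.
P(sum = 27) = 6000/100000 = 3/50 ≈ 0.0600.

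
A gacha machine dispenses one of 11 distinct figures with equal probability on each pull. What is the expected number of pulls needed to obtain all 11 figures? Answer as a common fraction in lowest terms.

After i distinct types are collected, each trial gives a new one with probability (11−i)/11, so the expected wait for the next new type is 11/(11−i).
E = 11/11 + 11/10 + 11/9 + 11/8 + 11/7 + 11/6 + 11/5 + 11/4 + 11/3 + 11/2 + 11/1 = 83711/2520.

83711/2520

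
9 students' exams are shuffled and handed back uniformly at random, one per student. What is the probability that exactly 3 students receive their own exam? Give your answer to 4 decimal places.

0.0613

Choose which 3 of the 9 are fixed: C(9,3) = 84 ways.
The remaining 6 must have no fixed point: D(6) = 265.
P = 84·265/362880 = 53/864 ≈ 0.0613.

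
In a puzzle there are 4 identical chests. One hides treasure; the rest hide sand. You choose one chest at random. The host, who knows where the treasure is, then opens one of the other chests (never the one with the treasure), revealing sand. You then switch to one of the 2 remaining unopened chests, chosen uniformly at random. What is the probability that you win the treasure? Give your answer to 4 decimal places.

0.3750

Your original chest holds the treasure with probability 1/4, so the other 3 collectively hold it with probability 3/4.
The host can always find an empty chest to open, so this doesn't change that 3/4; it is now spread over the 2 remaining unopened chests.
P(win by switching) = (3/4) · (1/2) = 3/8 ≈ 0.3750.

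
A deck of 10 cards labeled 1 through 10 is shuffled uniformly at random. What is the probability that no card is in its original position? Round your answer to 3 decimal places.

This is the derangement probability: permutations of 10 with no fixed point.
D(10) = 10! · (1 − 1/1! + 1/2! − ··· + (−1)^10/10!) = 1334961.
P = 1334961/3628800 = 16481/44800 ≈ 0.368.

0.368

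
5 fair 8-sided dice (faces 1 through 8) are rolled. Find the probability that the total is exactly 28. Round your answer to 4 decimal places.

0.0449

There are 8^5 = 32768 equally likely outcomes.
The number of ordered 5-tuples from {1,…,8} summing to 28 is 1470.
P(sum = 28) = 1470/32768 = 735/16384 ≈ 0.0449.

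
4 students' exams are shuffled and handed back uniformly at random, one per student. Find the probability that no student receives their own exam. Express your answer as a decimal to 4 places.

This is the derangement probability: permutations of 4 with no fixed point.
D(4) = 4! · (1 − 1/1! + 1/2! − ··· + (−1)^4/4!) = 9.
P = 9/24 = 3/8 ≈ 0.3750.

0.3750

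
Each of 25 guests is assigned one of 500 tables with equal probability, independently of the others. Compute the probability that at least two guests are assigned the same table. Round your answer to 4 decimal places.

0.4567

It's easier to compute the probability that all 25 are distinct.
P(all distinct) = 500/500 · 499/500 · ··· · 476/500 ≈ 0.5433.
So the probability of at least one match is 1 − 0.5433 = 0.4567.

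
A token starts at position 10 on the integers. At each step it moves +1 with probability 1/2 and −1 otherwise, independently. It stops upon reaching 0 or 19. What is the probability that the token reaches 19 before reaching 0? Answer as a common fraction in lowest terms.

With a fair step, P(i) = ½P(i−1) + ½P(i+1) with P(0)=0, P(19)=1 has the linear solution P(i) = i/19.
P(10) = 10/19.

10/19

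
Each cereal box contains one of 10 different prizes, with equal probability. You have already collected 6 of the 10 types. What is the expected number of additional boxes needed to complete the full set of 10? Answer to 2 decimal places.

Starting from 6 distinct types, each trial gives a new one with probability (10−i)/10 when i types are held, so the wait for the next new type is 10/(10−i).
E = 10/4 + 10/3 + 10/2 + 10/1 = 125/6 ≈ 20.83.

20.83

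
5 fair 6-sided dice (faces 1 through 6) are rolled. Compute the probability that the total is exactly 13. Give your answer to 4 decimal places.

0.0540

There are 6^5 = 7776 equally likely outcomes.
The number of ordered 5-tuples from {1,…,6} summing to 13 is 420.
P(sum = 13) = 420/7776 = 35/648 ≈ 0.0540.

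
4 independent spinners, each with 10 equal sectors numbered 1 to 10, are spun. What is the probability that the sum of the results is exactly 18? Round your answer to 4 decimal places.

0.0540

There are 10^4 = 10000 equally likely outcomes.
The number of ordered 4-tuples from {1,…,10} summing to 18 is 540.
P(sum = 18) = 540/10000 = 27/500 ≈ 0.0540.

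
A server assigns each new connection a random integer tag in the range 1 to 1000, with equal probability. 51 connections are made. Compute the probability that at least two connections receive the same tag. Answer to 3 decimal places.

0.727

It's easier to compute the probability that all 51 are distinct.
P(all distinct) = 1000/1000 · 999/1000 · ··· · 950/1000 ≈ 0.273.
So the probability of at least one match is 1 − 0.273 = 0.727.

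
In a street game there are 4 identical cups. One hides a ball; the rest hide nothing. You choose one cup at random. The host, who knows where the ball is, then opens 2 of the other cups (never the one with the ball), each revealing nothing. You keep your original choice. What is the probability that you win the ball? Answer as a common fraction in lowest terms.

The host can always open 2 empty cups regardless of your choice, so the reveals give no information about your original cup.
P(win by staying) = 1/4.

1/4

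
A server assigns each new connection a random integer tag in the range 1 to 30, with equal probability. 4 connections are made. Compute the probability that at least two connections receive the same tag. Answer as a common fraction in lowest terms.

It's easier to compute the probability that all 4 are distinct.
P(all distinct) = 30/30 · 29/30 · ··· · 27/30 = 203/250.
So the probability of at least one match is 1 − 203/250 = 47/250.

47/250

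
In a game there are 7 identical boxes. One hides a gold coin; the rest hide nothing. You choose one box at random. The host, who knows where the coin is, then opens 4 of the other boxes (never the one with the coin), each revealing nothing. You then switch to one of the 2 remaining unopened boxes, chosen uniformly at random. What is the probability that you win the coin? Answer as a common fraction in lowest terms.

Your original box holds the coin with probability 1/7, so the other 6 collectively hold it with probability 6/7.
The host can always find 4 empty boxes to open, so the reveals don't change that 6/7; it is now spread over the 2 remaining unopened boxes.
P(win by switching) = (6/7) · (1/2) = 3/7.

3/7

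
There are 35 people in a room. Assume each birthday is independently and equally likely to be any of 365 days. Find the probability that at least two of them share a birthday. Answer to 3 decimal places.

It's easier to compute the probability that all 35 are distinct.
P(all distinct) = 365/365 · 364/365 · ··· · 331/365 ≈ 0.186.
So the probability of at least one match is 1 − 0.186 = 0.814.

0.814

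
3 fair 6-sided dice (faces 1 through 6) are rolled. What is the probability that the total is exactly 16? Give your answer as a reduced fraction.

1/36

There are 6^3 = 216 equally likely outcomes.
The number of ordered 3-tuples from {1,…,6} summing to 16 is 6.
P(sum = 16) = 6/216 = 1/36.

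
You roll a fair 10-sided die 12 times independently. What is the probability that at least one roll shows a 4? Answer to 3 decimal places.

P(no roll shows a 4) = (9/10)^12 ≈ 0.282.
P(at least one) = 1 − 0.282 = 0.718.

0.718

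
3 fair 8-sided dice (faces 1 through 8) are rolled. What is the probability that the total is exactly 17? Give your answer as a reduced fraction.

9/128

There are 8^3 = 512 equally likely outcomes.
The number of ordered 3-tuples from {1,…,8} summing to 17 is 36.
P(sum = 17) = 36/512 = 9/128.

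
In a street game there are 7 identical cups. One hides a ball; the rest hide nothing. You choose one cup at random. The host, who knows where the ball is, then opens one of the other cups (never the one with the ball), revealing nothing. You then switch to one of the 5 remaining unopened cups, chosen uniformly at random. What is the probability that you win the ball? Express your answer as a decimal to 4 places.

Your original cup holds the ball with probability 1/7, so the other 6 collectively hold it with probability 6/7.
The host can always find an empty cup to open, so this doesn't change that 6/7; it is now spread over the 5 remaining unopened cups.
P(win by switching) = (6/7) · (1/5) = 6/35 ≈ 0.1714.

0.1714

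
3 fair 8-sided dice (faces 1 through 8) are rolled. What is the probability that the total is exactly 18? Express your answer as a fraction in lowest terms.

7/128

There are 8^3 = 512 equally likely outcomes.
The number of ordered 3-tuples from {1,…,8} summing to 18 is 28.
P(sum = 18) = 28/512 = 7/128.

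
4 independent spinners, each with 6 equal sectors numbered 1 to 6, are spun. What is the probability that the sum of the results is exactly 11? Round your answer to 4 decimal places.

There are 6^4 = 1296 equally likely outcomes.
The number of ordered 4-tuples from {1,…,6} summing to 11 is 104.
P(sum = 11) = 104/1296 = 13/162 ≈ 0.0802.

0.0802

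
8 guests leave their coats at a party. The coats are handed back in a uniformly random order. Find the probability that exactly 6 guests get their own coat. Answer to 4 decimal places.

0.0007

Choose which 6 of the 8 are fixed: C(8,6) = 28 ways.
The remaining 2 must have no fixed point: D(2) = 1.
P = 28·1/40320 = 1/1440 ≈ 0.0007.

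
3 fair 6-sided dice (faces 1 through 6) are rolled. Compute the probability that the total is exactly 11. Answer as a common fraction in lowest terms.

1/8

There are 6^3 = 216 equally likely outcomes.
The number of ordered 3-tuples from {1,…,6} summing to 11 is 27.
P(sum = 11) = 27/216 = 1/8.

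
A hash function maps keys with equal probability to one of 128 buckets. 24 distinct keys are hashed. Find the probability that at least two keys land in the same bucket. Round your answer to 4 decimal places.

It's easier to compute the probability that all 24 are distinct.
P(all distinct) = 128/128 · 127/128 · ··· · 105/128 ≈ 0.1001.
So the probability of at least one match is 1 − 0.1001 = 0.8999.

0.8999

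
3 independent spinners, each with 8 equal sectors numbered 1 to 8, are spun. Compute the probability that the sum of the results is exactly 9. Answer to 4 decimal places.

0.0547

There are 8^3 = 512 equally likely outcomes.
The number of ordered 3-tuples from {1,…,8} summing to 9 is 28.
P(sum = 9) = 28/512 = 7/128 ≈ 0.0547.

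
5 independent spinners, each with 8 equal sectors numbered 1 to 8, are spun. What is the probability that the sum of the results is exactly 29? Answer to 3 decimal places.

There are 8^5 = 32768 equally likely outcomes.
The number of ordered 5-tuples from {1,…,8} summing to 29 is 1190.
P(sum = 29) = 1190/32768 = 595/16384 ≈ 0.036.

0.036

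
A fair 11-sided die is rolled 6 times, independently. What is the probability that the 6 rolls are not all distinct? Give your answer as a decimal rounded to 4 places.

0.8122

P(all 6 different) = 11/11 · 10/11 · ··· · 6/11 ≈ 0.1878.
P(at least two equal) = 1 − 0.1878 = 0.8122.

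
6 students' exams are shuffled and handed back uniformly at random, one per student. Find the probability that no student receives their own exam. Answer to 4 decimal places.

This is the derangement probability: permutations of 6 with no fixed point.
D(6) = 6! · (1 − 1/1! + 1/2! − ··· + (−1)^6/6!) = 265.
P = 265/720 = 53/144 ≈ 0.3681.

0.3681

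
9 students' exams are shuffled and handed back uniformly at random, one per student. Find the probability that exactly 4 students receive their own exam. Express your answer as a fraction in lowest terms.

Choose which 4 of the 9 are fixed: C(9,4) = 126 ways.
The remaining 5 must have no fixed point: D(5) = 44.
P = 126·44/362880 = 11/720.

11/720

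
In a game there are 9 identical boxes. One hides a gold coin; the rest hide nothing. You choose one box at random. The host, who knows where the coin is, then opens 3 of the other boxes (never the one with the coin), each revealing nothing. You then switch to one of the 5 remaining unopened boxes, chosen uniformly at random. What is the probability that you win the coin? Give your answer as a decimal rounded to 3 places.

Your original box holds the coin with probability 1/9, so the other 8 collectively hold it with probability 8/9.
The host can always find 3 empty boxes to open, so the reveals don't change that 8/9; it is now spread over the 5 remaining unopened boxes.
P(win by switching) = (8/9) · (1/5) = 8/45 ≈ 0.178.

0.178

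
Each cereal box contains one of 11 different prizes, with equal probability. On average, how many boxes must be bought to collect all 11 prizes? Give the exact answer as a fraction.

After i distinct types are collected, each trial gives a new one with probability (11−i)/11, so the expected wait for the next new type is 11/(11−i).
E = 11/11 + 11/10 + 11/9 + 11/8 + 11/7 + 11/6 + 11/5 + 11/4 + 11/3 + 11/2 + 11/1 = 83711/2520.

83711/2520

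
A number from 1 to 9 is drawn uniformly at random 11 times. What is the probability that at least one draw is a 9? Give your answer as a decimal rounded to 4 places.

0.7263

P(no draw is a 9) = (8/9)^11 ≈ 0.2737.
P(at least one) = 1 − 0.2737 = 0.7263.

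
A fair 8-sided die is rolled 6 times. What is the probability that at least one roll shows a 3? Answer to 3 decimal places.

0.551

P(no roll shows a 3) = (7/8)^6 ≈ 0.449.
P(at least one) = 1 − 0.449 = 0.551.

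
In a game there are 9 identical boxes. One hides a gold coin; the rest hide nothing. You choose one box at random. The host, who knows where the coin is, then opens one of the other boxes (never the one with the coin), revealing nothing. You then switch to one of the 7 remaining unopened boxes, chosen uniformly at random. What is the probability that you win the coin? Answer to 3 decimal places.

Your original box holds the coin with probability 1/9, so the other 8 collectively hold it with probability 8/9.
The host can always find an empty box to open, so this doesn't change that 8/9; it is now spread over the 7 remaining unopened boxes.
P(win by switching) = (8/9) · (1/7) = 8/63 ≈ 0.127.

0.127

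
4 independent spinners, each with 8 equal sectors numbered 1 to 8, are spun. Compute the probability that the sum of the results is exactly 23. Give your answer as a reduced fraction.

There are 8^4 = 4096 equally likely outcomes.
The number of ordered 4-tuples from {1,…,8} summing to 23 is 204.
P(sum = 23) = 204/4096 = 51/1024.

51/1024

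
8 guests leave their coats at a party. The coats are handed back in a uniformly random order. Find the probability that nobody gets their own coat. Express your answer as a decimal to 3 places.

This is the derangement probability: permutations of 8 with no fixed point.
D(8) = 8! · (1 − 1/1! + 1/2! − ··· + (−1)^8/8!) = 14833.
P = 14833/40320 = 2119/5760 ≈ 0.368.

0.368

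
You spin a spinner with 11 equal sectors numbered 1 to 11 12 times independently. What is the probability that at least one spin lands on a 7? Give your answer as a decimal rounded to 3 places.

P(no spin lands on a 7) = (10/11)^12 ≈ 0.319.
P(at least one) = 1 − 0.319 = 0.681.

0.681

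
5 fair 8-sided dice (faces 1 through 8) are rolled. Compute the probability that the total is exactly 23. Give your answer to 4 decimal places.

0.0751

There are 8^5 = 32768 equally likely outcomes.
The number of ordered 5-tuples from {1,…,8} summing to 23 is 2460.
P(sum = 23) = 2460/32768 = 615/8192 ≈ 0.0751.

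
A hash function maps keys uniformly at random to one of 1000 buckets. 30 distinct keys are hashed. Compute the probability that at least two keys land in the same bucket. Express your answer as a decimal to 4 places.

It's easier to compute the probability that all 30 are distinct.
P(all distinct) = 1000/1000 · 999/1000 · ··· · 971/1000 ≈ 0.6445.
So the probability of at least one match is 1 − 0.6445 = 0.3555.

0.3555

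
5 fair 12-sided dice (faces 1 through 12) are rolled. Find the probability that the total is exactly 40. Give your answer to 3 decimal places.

0.033

There are 12^5 = 248832 equally likely outcomes.
The number of ordered 5-tuples from {1,…,12} summing to 40 is 8151.
P(sum = 40) = 8151/248832 = 2717/82944 ≈ 0.033.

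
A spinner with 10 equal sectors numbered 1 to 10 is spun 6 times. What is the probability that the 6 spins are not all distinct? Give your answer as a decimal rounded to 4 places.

P(all 6 different) = 10/10 · 9/10 · ··· · 5/10 ≈ 0.1512.
P(at least two equal) = 1 − 0.1512 = 0.8488.

0.8488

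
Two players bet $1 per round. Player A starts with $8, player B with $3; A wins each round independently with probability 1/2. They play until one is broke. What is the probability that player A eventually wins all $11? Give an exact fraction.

With a fair step, P(i) = ½P(i−1) + ½P(i+1) with P(0)=0, P(11)=1 has the linear solution P(i) = i/11.
P(8) = 8/11.

8/11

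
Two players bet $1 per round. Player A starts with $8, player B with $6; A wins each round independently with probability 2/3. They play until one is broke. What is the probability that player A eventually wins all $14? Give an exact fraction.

5440/5461

Let r = q/p = (1/3)/(2/3) = 1/2. The recurrence P(i) = p·P(i+1) + q·P(i−1) with P(0)=0, P(14)=1 gives P(i) = (1 − r^i)/(1 − r^14).
P(8) = (1 − (1/2)^8) / (1 − (1/2)^14) = 5440/5461.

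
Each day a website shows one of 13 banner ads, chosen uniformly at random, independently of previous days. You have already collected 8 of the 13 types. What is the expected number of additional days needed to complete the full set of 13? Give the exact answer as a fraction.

Starting from 8 distinct types, each trial gives a new one with probability (13−i)/13 when i types are held, so the wait for the next new type is 13/(13−i).
E = 13/5 + 13/4 + 13/3 + 13/2 + 13/1 = 1781/60.

1781/60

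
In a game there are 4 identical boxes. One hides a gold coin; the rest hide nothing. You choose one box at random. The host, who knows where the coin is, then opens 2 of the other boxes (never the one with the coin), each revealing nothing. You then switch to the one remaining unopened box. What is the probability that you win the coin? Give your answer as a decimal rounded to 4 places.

0.7500

Your original box holds the coin with probability 1/4, so the other 3 collectively hold it with probability 3/4.
The host can always find 2 empty boxes to open, so the reveals don't change that 3/4; it is now spread over the 1 remaining unopened box.
P(win by switching) = (3/4) · (1/1) = 3/4 ≈ 0.7500.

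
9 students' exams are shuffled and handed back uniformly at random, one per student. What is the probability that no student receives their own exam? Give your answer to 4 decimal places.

0.3679

This is the derangement probability: permutations of 9 with no fixed point.
D(9) = 9! · (1 − 1/1! + 1/2! − ··· + (−1)^9/9!) = 133496.
P = 133496/362880 = 16687/45360 ≈ 0.3679.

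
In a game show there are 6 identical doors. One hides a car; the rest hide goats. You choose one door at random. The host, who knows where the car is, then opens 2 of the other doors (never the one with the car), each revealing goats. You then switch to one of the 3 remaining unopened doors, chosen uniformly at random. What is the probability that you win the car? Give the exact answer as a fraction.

5/18

Your original door holds the car with probability 1/6, so the other 5 collectively hold it with probability 5/6.
The host can always find 2 empty doors to open, so the reveals don't change that 5/6; it is now spread over the 3 remaining unopened doors.
P(win by switching) = (5/6) · (1/3) = 5/18.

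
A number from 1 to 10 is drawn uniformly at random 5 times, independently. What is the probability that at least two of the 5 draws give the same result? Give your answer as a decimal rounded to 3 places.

P(all 5 different) = 10/10 · 9/10 · ··· · 6/10 ≈ 0.302.
P(at least two equal) = 1 − 0.302 = 0.698.

0.698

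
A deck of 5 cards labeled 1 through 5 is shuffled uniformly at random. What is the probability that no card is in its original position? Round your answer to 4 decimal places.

0.3667

This is the derangement probability: permutations of 5 with no fixed point.
D(5) = 5! · (1 − 1/1! + 1/2! − ··· + (−1)^5/5!) = 44.
P = 44/120 = 11/30 ≈ 0.3667.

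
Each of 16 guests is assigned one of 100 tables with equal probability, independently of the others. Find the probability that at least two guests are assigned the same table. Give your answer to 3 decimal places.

It's easier to compute the probability that all 16 are distinct.
P(all distinct) = 100/100 · 99/100 · ··· · 85/100 ≈ 0.282.
So the probability of at least one match is 1 − 0.282 = 0.718.

0.718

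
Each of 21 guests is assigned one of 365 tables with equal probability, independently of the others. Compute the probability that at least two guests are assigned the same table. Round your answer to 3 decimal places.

0.444

It's easier to compute the probability that all 21 are distinct.
P(all distinct) = 365/365 · 364/365 · ··· · 345/365 ≈ 0.556.
So the probability of at least one match is 1 − 0.556 = 0.444.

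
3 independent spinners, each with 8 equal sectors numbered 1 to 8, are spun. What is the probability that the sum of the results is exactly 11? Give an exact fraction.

There are 8^3 = 512 equally likely outcomes.
The number of ordered 3-tuples from {1,…,8} summing to 11 is 42.
P(sum = 11) = 42/512 = 21/256.

21/256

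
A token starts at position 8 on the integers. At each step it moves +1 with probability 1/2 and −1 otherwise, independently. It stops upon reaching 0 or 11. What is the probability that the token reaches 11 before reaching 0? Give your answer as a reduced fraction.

With a fair step, P(i) = ½P(i−1) + ½P(i+1) with P(0)=0, P(11)=1 has the linear solution P(i) = i/11.
P(8) = 8/11.

8/11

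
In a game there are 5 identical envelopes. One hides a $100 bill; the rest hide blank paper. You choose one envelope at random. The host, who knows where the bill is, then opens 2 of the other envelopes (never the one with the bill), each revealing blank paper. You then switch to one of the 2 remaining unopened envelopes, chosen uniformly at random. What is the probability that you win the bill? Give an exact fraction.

Your original envelope holds the bill with probability 1/5, so the other 4 collectively hold it with probability 4/5.
The host can always find 2 empty envelopes to open, so the reveals don't change that 4/5; it is now spread over the 2 remaining unopened envelopes.
P(win by switching) = (4/5) · (1/2) = 2/5.

2/5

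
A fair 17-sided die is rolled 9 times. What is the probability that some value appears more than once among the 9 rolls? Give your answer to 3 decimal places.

P(all 9 different) = 17/17 · 16/17 · ··· · 9/17 ≈ 0.074.
P(at least two equal) = 1 − 0.074 = 0.926.

0.926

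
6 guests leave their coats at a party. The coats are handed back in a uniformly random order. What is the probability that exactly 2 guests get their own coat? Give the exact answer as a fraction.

3/16

Choose which 2 of the 6 are fixed: C(6,2) = 15 ways.
The remaining 4 must have no fixed point: D(4) = 9.
P = 15·9/720 = 3/16.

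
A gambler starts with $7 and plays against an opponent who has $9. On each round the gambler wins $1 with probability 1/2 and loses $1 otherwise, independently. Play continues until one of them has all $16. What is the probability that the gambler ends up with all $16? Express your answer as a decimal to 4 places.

0.4375

With a fair step, P(i) = ½P(i−1) + ½P(i+1) with P(0)=0, P(16)=1 has the linear solution P(i) = i/16.
P(7) = 7/16 ≈ 0.4375.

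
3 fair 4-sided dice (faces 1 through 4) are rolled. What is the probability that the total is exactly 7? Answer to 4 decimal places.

0.1875

There are 4^3 = 64 equally likely outcomes.
The number of ordered 3-tuples from {1,…,4} summing to 7 is 12.
P(sum = 7) = 12/64 = 3/16 ≈ 0.1875.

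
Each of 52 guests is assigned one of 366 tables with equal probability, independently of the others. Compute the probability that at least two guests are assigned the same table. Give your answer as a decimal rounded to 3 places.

It's easier to compute the probability that all 52 are distinct.
P(all distinct) = 366/366 · 365/366 · ··· · 315/366 ≈ 0.022.
So the probability of at least one match is 1 − 0.022 = 0.978.

0.978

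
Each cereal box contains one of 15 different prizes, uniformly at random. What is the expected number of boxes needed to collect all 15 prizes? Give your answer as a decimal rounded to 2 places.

49.77

After i distinct types are collected, each trial gives a new one with probability (15−i)/15, so the expected wait for the next new type is 15/(15−i).
E = 15/15 + 15/14 + 15/13 + 15/12 + 15/11 + 15/10 + 15/9 + 15/8 + 15/7 + 15/6 + 15/5 + 15/4 + 15/3 + 15/2 + 15/1 = 1195757/24024 ≈ 49.77.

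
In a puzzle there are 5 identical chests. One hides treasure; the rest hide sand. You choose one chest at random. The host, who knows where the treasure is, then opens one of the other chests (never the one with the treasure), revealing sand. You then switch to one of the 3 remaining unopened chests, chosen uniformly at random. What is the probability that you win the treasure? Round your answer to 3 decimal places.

Your original chest holds the treasure with probability 1/5, so the other 4 collectively hold it with probability 4/5.
The host can always find an empty chest to open, so this doesn't change that 4/5; it is now spread over the 3 remaining unopened chests.
P(win by switching) = (4/5) · (1/3) = 4/15 ≈ 0.267.

0.267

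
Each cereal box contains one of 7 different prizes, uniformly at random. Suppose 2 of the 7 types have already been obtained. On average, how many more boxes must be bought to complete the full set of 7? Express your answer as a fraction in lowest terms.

959/60

Starting from 2 distinct types, each trial gives a new one with probability (7−i)/7 when i types are held, so the wait for the next new type is 7/(7−i).
E = 7/5 + 7/4 + 7/3 + 7/2 + 7/1 = 959/60.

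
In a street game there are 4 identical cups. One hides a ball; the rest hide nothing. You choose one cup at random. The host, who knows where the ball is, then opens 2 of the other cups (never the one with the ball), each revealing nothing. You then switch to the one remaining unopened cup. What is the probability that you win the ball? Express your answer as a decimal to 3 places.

0.750

Your original cup holds the ball with probability 1/4, so the other 3 collectively hold it with probability 3/4.
The host can always find 2 empty cups to open, so the reveals don't change that 3/4; it is now spread over the 1 remaining unopened cup.
P(win by switching) = (3/4) · (1/1) = 3/4 ≈ 0.750.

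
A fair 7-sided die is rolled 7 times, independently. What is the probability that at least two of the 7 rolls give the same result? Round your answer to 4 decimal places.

0.9939

P(all 7 different) = 7/7 · 6/7 · ··· · 1/7 ≈ 0.0061.
P(at least two equal) = 1 − 0.0061 = 0.9939.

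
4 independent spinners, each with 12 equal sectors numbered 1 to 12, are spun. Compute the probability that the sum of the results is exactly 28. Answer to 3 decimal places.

0.054

There are 12^4 = 20736 equally likely outcomes.
The number of ordered 4-tuples from {1,…,12} summing to 28 is 1111.
P(sum = 28) = 1111/20736 ≈ 0.054.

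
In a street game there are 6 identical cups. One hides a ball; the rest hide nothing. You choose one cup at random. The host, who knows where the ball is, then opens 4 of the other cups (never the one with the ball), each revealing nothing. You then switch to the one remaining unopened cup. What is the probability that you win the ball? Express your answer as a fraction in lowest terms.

5/6

Your original cup holds the ball with probability 1/6, so the other 5 collectively hold it with probability 5/6.
The host can always find 4 empty cups to open, so the reveals don't change that 5/6; it is now spread over the 1 remaining unopened cup.
P(win by switching) = (5/6) · (1/1) = 5/6.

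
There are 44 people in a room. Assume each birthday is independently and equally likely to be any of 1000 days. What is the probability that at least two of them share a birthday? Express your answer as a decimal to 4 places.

It's easier to compute the probability that all 44 are distinct.
P(all distinct) = 1000/1000 · 999/1000 · ··· · 957/1000 ≈ 0.3829.
So the probability of at least one match is 1 − 0.3829 = 0.6171.

0.6171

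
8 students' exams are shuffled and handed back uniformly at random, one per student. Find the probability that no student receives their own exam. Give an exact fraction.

This is the derangement probability: permutations of 8 with no fixed point.
D(8) = 8! · (1 − 1/1! + 1/2! − ··· + (−1)^8/8!) = 14833.
P = 14833/40320 = 2119/5760.

2119/5760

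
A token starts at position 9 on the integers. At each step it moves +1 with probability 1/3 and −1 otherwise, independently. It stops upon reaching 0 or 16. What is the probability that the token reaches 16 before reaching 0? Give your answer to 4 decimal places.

Let r = q/p = (2/3)/(1/3) = 2. The recurrence P(i) = p·P(i+1) + q·P(i−1) with P(0)=0, P(16)=1 gives P(i) = (1 − r^i)/(1 − r^16).
P(9) = (1 − (2)^9) / (1 − (2)^16) = 511/65535 ≈ 0.0078.

0.0078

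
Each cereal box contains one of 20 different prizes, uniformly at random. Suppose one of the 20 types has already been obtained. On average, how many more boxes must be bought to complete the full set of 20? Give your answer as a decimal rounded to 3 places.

Starting from 1 distinct type, each trial gives a new one with probability (20−i)/20 when i types are held, so the wait for the next new type is 20/(20−i).
E = 20/19 + 20/18 + 20/17 + 20/16 + 20/15 + 20/14 + 20/13 + 20/12 + 20/11 + 20/10 + 20/9 + 20/8 + 20/7 + 20/6 + 20/5 + 20/4 + 20/3 + 20/2 + 20/1 = 275295799/3879876 ≈ 70.955.

70.955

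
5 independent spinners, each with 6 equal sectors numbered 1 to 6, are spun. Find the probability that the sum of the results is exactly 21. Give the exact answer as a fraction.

There are 6^5 = 7776 equally likely outcomes.
The number of ordered 5-tuples from {1,…,6} summing to 21 is 540.
P(sum = 21) = 540/7776 = 5/72.

5/72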